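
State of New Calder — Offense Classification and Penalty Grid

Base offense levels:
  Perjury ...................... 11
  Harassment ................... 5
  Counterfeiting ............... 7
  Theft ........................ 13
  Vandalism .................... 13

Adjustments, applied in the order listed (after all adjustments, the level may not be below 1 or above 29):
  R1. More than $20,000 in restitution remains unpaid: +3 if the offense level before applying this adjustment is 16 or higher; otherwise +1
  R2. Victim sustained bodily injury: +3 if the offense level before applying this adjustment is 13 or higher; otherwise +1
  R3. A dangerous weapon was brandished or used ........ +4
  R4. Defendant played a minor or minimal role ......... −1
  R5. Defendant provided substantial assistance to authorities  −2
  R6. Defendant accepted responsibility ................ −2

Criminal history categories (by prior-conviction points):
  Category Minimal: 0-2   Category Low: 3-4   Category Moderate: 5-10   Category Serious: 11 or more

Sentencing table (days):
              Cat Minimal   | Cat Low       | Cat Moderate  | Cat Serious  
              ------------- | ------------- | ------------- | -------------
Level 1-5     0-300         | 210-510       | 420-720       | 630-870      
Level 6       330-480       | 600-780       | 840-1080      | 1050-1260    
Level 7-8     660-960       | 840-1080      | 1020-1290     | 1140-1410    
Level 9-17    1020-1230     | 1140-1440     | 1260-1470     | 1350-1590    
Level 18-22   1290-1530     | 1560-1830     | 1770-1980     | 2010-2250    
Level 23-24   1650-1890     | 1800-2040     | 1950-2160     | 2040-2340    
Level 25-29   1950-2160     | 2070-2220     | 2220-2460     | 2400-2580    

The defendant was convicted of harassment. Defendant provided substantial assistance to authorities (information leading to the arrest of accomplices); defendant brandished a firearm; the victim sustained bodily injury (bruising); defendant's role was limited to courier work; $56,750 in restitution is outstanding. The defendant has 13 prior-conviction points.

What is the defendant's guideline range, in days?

1140-1410 days

Base offense level for harassment: 5.
R1 applies (level before this adjustment is 5 < 16, so +1): 5 + 1 = 6.
R2 applies (level before this adjustment is 6 < 13, so +1): 6 + 1 = 7.
R3 applies: 7 + 4 = 11.
R4 applies: 11 − 1 = 10.
R5 applies: 10 − 2 = 8.
Final offense level: 8.
Criminal history: 13 prior points → Category Serious (11+).
Level 8 falls in the 7-8 band.
Grid: Level 7-8 × Category Serious = 1140-1410 days.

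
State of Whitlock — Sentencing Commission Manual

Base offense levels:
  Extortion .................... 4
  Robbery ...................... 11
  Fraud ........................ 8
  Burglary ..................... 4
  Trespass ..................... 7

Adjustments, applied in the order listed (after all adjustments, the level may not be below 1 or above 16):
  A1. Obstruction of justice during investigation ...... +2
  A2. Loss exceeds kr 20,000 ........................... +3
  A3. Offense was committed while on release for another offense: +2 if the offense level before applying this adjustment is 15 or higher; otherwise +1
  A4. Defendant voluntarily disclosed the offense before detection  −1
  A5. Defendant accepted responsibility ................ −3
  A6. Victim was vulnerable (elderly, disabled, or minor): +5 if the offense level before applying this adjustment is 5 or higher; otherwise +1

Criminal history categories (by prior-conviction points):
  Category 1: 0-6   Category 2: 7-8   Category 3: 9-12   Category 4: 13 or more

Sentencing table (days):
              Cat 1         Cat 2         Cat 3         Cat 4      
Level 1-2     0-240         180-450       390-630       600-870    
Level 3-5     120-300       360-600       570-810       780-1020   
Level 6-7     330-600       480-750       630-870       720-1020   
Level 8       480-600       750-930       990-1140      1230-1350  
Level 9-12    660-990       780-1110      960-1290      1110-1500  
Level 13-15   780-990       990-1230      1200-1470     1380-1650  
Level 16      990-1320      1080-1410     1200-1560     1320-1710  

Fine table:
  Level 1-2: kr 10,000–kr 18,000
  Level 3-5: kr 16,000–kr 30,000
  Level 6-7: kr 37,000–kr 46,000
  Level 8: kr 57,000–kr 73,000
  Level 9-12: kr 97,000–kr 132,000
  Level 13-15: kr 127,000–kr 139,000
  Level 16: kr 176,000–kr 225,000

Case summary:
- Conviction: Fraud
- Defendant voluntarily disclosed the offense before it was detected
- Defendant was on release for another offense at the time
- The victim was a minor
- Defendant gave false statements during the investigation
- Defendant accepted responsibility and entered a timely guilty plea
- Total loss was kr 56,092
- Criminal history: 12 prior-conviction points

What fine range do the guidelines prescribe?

Base offense level for fraud: 8.
A1 applies: 8 + 2 = 10.
A2 applies: 10 + 3 = 13.
A3 applies (level before this adjustment is 13 < 15, so +1): 13 + 1 = 14.
A4 applies: 14 − 1 = 13.
A5 applies: 13 − 3 = 10.
A6 applies (level before this adjustment is 10 ≥ 5, so +5): 10 + 5 = 15.
Final offense level: 15.
Level 15 falls in the 13-15 band.
Fine table: Level 13-15 → kr 127,000–kr 139,000.

kr 127,000–kr 139,000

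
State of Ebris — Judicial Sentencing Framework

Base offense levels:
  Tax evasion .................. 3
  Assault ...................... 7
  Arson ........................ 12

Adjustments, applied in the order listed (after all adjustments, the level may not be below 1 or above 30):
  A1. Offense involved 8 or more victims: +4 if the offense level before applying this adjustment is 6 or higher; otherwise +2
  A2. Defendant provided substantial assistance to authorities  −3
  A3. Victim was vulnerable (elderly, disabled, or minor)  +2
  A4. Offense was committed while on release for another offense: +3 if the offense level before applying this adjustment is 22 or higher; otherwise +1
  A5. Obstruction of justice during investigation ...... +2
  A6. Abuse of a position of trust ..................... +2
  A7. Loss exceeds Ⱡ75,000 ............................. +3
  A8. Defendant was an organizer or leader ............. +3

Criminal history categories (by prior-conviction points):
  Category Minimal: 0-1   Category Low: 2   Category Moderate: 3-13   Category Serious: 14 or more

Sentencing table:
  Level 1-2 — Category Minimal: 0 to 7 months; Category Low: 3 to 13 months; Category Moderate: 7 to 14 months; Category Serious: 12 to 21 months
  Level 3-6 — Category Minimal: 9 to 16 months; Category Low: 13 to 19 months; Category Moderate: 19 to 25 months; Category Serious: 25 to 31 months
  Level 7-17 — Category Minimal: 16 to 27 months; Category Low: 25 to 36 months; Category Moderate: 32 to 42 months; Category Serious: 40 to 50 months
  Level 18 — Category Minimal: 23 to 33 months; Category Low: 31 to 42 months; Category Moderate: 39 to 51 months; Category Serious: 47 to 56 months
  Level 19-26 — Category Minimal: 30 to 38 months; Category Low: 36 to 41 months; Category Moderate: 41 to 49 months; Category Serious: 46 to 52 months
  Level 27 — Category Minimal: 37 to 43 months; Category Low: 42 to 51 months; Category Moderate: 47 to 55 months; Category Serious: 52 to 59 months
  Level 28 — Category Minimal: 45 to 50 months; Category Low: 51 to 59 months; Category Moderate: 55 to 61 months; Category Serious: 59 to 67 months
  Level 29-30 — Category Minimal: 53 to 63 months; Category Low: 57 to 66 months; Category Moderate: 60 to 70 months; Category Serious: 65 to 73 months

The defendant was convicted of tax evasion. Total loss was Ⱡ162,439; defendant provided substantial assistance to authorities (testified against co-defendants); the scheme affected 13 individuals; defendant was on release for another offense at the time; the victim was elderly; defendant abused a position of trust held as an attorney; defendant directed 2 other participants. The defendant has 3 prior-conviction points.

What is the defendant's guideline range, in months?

32-42 months

Base offense level for tax evasion: 3.
A1 applies (level before this adjustment is 3 < 6, so +2): 3 + 2 = 5.
A2 applies: 5 − 3 = 2.
A3 applies: 2 + 2 = 4.
A4 applies (level before this adjustment is 4 < 22, so +1): 4 + 1 = 5.
A5 does not apply.
A6 applies: 5 + 2 = 7.
A7 applies: 7 + 3 = 10.
A8 applies: 10 + 3 = 13.
Final offense level: 13.
Criminal history: 3 prior points → Category Moderate (3-13).
Level 13 falls in the 7-17 band.
Grid: Level 7-17 × Category Moderate = 32-42 months.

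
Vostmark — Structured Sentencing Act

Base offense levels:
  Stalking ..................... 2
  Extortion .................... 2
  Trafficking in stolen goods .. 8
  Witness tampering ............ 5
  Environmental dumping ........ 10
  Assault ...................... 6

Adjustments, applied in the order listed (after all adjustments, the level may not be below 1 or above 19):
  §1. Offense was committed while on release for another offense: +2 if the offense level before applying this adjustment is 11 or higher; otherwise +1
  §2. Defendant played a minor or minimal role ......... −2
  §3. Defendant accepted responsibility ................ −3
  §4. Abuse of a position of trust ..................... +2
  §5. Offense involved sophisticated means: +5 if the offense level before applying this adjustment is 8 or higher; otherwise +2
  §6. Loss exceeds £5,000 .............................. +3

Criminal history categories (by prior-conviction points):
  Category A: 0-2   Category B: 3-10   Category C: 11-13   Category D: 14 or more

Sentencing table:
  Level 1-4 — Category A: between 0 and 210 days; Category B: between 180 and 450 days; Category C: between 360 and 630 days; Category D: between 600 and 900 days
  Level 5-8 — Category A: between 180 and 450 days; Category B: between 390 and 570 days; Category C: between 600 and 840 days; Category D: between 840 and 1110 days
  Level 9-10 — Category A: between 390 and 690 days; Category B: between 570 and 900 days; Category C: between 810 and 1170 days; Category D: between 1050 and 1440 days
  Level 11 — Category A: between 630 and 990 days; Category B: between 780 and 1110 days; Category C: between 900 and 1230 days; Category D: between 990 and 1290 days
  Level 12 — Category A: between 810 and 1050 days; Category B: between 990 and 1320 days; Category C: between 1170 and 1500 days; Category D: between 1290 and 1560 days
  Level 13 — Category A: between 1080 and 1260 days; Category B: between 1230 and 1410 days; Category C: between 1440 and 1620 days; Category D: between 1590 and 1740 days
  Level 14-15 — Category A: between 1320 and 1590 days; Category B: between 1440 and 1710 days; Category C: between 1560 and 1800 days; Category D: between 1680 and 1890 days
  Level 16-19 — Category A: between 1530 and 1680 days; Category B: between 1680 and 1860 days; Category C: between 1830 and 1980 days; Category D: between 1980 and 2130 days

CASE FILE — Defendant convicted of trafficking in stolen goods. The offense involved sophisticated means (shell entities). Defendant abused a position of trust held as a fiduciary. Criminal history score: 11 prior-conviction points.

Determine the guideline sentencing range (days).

Base offense level for trafficking in stolen goods: 8.
§1 does not apply.
§2 does not apply.
§3 does not apply.
§4 applies: 8 + 2 = 10.
§5 applies (level before this adjustment is 10 ≥ 8, so +5): 10 + 5 = 15.
Final offense level: 15.
Criminal history: 11 prior points → Category C (11-13).
Level 15 falls in the 14-15 band.
Grid: Level 14-15 × Category C = 1560-1800 days.

1560-1800 days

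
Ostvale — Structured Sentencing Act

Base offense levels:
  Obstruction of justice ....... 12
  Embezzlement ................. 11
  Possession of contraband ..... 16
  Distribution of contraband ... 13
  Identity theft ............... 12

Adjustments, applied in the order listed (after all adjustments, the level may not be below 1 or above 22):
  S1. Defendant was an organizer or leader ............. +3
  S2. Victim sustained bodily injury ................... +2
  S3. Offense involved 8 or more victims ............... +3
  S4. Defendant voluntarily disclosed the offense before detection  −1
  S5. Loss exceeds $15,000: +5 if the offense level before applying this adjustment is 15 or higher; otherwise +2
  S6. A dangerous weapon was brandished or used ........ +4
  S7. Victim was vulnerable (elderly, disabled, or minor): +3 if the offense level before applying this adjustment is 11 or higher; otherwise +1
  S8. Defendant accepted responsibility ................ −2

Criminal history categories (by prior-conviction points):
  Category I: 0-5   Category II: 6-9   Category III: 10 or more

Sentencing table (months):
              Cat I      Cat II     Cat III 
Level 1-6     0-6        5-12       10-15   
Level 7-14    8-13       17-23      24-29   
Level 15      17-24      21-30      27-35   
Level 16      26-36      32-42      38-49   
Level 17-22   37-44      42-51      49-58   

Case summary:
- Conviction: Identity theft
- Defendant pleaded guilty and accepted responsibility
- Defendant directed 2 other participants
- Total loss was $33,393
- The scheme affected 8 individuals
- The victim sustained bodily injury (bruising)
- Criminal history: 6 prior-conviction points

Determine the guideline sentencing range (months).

42-51 months

Base offense level for identity theft: 12.
S1 applies: 12 + 3 = 15.
S2 applies: 15 + 2 = 17.
S3 applies: 17 + 3 = 20.
S5 applies (level before this adjustment is 20 ≥ 15, so +5): 20 + 5 = 25.
S6 does not apply.
S8 applies: 25 − 2 = 23.
Level 23 exceeds the maximum of 22; capped at 22.
Final offense level: 22.
Criminal history: 6 prior points → Category II (6-9).
Level 22 falls in the 17-22 band.
Grid: Level 17-22 × Category II = 42-51 months.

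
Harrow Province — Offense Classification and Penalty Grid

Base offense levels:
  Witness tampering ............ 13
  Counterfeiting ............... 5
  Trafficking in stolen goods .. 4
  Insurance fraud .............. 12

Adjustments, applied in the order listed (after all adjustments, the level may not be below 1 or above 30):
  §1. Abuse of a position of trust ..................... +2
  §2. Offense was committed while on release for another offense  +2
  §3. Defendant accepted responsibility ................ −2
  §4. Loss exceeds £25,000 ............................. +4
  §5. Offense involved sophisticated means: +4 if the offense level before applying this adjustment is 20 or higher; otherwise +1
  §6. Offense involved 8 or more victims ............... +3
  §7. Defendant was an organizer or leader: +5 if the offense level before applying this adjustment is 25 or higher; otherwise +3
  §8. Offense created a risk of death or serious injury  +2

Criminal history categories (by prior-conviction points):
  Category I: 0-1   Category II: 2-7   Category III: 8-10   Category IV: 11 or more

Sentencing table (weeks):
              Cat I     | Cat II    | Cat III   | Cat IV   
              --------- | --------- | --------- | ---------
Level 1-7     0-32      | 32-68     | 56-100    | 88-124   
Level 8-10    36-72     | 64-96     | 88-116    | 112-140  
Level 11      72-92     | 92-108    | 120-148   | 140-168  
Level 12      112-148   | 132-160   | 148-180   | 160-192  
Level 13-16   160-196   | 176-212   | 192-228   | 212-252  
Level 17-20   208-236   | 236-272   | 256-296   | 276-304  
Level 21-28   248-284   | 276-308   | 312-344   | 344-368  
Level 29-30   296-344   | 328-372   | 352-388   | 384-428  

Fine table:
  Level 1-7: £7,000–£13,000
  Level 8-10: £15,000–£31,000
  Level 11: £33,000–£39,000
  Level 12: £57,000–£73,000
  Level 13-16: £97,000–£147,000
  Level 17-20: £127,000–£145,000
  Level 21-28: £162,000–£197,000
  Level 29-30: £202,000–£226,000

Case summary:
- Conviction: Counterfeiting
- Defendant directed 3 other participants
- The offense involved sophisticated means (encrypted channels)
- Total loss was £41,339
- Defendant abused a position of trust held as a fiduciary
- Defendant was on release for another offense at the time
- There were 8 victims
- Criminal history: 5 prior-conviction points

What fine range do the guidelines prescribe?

£127,000–£145,000

Base offense level for counterfeiting: 5.
§1 applies: 5 + 2 = 7.
§2 applies: 7 + 2 = 9.
§4 applies: 9 + 4 = 13.
§5 applies (level before this adjustment is 13 < 20, so +1): 13 + 1 = 14.
§6 applies: 14 + 3 = 17.
§7 applies (level before this adjustment is 17 < 25, so +3): 17 + 3 = 20.
Final offense level: 20.
Level 20 falls in the 17-20 band.
Fine table: Level 17-20 → £127,000–£145,000.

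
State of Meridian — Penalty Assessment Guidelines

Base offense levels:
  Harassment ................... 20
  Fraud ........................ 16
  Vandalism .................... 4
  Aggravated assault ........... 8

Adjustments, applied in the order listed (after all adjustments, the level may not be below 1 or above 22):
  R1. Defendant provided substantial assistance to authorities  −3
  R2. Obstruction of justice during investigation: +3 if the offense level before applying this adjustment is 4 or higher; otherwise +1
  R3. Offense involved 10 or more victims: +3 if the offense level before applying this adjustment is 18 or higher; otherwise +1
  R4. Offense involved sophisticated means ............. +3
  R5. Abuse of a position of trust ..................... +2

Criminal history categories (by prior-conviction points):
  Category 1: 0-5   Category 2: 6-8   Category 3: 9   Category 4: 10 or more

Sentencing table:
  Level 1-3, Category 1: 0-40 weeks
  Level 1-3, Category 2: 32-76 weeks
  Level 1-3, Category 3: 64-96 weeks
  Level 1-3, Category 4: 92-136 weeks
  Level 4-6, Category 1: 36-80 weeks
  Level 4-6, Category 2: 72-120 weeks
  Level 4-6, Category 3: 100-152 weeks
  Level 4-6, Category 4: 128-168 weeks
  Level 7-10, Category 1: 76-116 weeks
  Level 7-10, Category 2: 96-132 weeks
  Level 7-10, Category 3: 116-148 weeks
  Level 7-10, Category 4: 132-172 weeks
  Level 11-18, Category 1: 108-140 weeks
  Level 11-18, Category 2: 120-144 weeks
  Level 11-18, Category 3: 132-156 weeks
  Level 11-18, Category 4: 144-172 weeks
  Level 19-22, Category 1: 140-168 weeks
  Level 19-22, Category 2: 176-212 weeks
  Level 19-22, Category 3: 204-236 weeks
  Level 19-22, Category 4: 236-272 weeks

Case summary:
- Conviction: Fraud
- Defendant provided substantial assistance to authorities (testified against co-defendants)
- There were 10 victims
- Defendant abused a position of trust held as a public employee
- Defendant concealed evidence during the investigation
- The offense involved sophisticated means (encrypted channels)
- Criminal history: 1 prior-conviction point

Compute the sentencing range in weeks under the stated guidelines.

Base offense level for fraud: 16.
R1 applies: 16 − 3 = 13.
R2 applies (level before this adjustment is 13 ≥ 4, so +3): 13 + 3 = 16.
R3 applies (level before this adjustment is 16 < 18, so +1): 16 + 1 = 17.
R4 applies: 17 + 3 = 20.
R5 applies: 20 + 2 = 22.
Final offense level: 22.
Criminal history: 1 prior point → Category 1 (0-5).
Level 22 falls in the 19-22 band.
Grid: Level 19-22 × Category 1 = 140-168 weeks.

140-168 weeks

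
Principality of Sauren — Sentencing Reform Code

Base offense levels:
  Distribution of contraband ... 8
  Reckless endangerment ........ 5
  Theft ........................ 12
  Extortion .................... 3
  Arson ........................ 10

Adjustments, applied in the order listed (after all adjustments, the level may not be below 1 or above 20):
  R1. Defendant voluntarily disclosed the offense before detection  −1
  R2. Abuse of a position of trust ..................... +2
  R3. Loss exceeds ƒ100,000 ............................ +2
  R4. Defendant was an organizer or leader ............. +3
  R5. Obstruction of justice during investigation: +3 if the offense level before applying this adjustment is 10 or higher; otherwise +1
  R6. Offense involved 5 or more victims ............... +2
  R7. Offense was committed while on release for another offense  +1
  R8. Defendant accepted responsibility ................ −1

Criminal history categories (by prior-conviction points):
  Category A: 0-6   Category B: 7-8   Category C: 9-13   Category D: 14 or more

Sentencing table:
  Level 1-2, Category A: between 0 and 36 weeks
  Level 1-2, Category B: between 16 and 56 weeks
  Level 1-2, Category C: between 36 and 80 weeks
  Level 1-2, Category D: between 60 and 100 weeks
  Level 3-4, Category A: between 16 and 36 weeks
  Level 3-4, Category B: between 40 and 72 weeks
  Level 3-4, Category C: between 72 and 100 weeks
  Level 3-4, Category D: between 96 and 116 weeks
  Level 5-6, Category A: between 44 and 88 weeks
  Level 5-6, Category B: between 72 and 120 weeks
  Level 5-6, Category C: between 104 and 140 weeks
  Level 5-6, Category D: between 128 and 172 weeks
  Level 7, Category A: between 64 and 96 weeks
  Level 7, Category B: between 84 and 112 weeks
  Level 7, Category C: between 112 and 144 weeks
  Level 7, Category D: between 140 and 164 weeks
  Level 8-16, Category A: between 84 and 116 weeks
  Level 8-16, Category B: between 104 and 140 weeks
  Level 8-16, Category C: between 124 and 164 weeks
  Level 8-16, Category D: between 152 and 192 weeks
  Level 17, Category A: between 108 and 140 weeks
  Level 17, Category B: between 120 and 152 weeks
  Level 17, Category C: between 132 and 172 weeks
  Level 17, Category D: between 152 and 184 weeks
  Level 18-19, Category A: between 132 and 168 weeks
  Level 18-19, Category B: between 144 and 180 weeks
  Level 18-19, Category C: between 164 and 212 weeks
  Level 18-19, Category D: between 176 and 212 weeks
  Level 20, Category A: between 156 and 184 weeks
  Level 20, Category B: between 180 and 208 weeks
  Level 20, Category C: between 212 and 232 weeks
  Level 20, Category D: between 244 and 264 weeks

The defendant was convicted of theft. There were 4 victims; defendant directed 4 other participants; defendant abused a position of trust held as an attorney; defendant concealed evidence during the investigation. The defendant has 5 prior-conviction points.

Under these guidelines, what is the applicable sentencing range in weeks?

156-184 weeks

Base offense level for theft: 12.
R2 applies: 12 + 2 = 14.
R3 does not apply.
R4 applies: 14 + 3 = 17.
R5 applies (level before this adjustment is 17 ≥ 10, so +3): 17 + 3 = 20.
R6 does not apply.
Final offense level: 20.
Criminal history: 5 prior points → Category A (0-6).
Level 20 falls in the 20 band.
Grid: Level 20 × Category A = 156-184 weeks.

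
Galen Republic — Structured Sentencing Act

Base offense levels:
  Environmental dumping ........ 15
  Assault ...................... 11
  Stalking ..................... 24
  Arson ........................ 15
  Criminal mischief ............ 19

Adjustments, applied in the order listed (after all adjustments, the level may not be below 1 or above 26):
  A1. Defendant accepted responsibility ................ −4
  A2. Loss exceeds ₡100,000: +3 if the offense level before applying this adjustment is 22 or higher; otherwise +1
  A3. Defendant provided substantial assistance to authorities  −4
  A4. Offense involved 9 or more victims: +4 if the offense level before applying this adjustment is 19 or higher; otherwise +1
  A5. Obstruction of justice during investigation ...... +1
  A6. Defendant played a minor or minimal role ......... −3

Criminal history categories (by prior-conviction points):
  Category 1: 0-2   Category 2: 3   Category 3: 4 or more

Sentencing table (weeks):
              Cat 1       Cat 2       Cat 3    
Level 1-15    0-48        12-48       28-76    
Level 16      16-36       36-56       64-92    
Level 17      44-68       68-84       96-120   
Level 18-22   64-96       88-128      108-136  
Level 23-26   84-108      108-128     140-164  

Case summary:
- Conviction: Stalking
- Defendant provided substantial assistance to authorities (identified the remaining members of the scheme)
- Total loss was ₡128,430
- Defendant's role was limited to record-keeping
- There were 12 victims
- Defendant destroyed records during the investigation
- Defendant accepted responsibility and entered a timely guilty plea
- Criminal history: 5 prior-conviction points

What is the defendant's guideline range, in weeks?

64-92 weeks

Base offense level for stalking: 24.
A1 applies: 24 − 4 = 20.
A2 applies (level before this adjustment is 20 < 22, so +1): 20 + 1 = 21.
A3 applies: 21 − 4 = 17.
A4 applies (level before this adjustment is 17 < 19, so +1): 17 + 1 = 18.
A5 applies: 18 + 1 = 19.
A6 applies: 19 − 3 = 16.
Final offense level: 16.
Criminal history: 5 prior points → Category 3 (4+).
Level 16 falls in the 16 band.
Grid: Level 16 × Category 3 = 64-92 weeks.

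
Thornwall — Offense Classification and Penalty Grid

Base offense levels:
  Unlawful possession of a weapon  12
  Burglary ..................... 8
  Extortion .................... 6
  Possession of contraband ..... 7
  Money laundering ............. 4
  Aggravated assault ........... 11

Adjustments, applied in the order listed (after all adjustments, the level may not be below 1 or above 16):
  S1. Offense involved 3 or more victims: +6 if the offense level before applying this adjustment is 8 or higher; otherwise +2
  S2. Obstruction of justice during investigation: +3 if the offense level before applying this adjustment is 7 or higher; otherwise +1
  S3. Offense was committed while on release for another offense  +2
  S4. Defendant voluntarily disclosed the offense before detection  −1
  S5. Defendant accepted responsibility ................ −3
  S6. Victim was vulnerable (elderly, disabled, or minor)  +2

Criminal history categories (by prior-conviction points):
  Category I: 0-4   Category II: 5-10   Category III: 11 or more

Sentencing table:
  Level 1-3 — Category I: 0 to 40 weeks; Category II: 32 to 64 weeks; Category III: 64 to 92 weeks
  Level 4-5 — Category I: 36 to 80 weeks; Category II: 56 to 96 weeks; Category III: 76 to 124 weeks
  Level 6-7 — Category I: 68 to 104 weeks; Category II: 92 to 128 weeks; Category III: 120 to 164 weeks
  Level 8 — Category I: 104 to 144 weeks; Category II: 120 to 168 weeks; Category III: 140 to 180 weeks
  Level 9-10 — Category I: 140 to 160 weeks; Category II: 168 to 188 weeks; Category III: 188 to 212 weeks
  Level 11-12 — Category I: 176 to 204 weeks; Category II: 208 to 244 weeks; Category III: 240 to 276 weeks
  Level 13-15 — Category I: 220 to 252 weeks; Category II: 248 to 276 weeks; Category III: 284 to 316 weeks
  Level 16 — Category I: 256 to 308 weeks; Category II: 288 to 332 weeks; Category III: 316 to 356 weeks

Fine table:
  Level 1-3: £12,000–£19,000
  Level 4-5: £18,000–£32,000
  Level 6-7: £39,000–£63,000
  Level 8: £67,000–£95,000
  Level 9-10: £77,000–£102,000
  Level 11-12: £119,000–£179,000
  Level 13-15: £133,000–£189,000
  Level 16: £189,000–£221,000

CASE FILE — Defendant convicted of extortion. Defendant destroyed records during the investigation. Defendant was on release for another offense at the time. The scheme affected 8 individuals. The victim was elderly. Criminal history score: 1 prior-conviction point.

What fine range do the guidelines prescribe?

Base offense level for extortion: 6.
S1 applies (level before this adjustment is 6 < 8, so +2): 6 + 2 = 8.
S2 applies (level before this adjustment is 8 ≥ 7, so +3): 8 + 3 = 11.
S3 applies: 11 + 2 = 13.
S6 applies: 13 + 2 = 15.
Final offense level: 15.
Level 15 falls in the 13-15 band.
Fine table: Level 13-15 → £133,000–£189,000.

£133,000–£189,000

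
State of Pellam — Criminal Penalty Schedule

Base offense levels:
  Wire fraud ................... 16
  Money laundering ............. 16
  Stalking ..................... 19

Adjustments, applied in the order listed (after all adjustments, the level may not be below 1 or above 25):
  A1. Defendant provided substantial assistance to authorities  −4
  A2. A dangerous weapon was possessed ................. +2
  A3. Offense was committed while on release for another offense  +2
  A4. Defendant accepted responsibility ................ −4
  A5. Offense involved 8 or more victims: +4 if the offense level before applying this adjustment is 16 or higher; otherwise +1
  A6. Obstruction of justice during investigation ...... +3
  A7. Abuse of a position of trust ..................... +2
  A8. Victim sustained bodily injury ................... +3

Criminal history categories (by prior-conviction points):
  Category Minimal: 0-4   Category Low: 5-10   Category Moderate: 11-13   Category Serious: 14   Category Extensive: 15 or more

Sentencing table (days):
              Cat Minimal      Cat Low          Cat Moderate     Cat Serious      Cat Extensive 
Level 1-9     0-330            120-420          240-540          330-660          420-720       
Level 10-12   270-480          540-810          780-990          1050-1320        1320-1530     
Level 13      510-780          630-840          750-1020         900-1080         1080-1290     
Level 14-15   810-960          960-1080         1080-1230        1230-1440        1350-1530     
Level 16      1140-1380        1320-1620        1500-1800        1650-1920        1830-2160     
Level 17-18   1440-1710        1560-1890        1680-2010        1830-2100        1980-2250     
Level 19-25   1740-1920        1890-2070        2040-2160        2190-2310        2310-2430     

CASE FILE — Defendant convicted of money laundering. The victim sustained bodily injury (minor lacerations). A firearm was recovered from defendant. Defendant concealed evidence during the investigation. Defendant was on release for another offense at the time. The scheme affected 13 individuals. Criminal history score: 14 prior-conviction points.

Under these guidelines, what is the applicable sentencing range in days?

2190-2310 days

Base offense level for money laundering: 16.
A1 does not apply.
A2 applies: 16 + 2 = 18.
A3 applies: 18 + 2 = 20.
A5 applies (level before this adjustment is 20 ≥ 16, so +4): 20 + 4 = 24.
A6 applies: 24 + 3 = 27.
A7 does not apply.
A8 applies: 27 + 3 = 30.
Level 30 exceeds the maximum of 25; capped at 25.
Final offense level: 25.
Criminal history: 14 prior points → Category Serious (14).
Level 25 falls in the 19-25 band.
Grid: Level 19-25 × Category Serious = 2190-2310 days.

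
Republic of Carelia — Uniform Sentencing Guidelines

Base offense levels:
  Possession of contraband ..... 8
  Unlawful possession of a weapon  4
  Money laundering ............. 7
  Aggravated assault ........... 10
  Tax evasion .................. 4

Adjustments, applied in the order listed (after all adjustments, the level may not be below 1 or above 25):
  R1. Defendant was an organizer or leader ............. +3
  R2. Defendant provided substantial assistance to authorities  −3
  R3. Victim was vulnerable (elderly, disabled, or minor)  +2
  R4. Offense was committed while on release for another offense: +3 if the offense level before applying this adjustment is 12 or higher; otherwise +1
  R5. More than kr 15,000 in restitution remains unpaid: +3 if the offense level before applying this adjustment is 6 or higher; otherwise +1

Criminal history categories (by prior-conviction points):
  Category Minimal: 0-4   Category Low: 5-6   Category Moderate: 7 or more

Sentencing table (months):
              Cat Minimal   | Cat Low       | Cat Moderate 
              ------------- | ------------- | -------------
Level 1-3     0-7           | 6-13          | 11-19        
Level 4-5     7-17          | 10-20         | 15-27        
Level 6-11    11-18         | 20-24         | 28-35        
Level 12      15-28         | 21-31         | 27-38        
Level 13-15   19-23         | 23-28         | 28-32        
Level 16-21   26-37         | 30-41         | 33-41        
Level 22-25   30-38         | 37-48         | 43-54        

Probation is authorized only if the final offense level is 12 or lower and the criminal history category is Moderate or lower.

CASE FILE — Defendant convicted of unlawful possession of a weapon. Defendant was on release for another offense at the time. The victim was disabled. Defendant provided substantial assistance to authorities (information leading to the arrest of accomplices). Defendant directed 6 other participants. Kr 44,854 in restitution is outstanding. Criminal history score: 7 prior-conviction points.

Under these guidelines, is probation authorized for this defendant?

Base offense level for unlawful possession of a weapon: 4.
R1 applies: 4 + 3 = 7.
R2 applies: 7 − 3 = 4.
R3 applies: 4 + 2 = 6.
R4 applies (level before this adjustment is 6 < 12, so +1): 6 + 1 = 7.
R5 applies (level before this adjustment is 7 ≥ 6, so +3): 7 + 3 = 10.
Final offense level: 10.
Criminal history: 7 prior points → Category Moderate (7+).
Level 10 falls in the 6-11 band.
Grid: Level 6-11 × Category Moderate = 28-35 months.
Probation check: level 10 ≤ 12 and category Moderate ≤ Moderate → eligible.

Yes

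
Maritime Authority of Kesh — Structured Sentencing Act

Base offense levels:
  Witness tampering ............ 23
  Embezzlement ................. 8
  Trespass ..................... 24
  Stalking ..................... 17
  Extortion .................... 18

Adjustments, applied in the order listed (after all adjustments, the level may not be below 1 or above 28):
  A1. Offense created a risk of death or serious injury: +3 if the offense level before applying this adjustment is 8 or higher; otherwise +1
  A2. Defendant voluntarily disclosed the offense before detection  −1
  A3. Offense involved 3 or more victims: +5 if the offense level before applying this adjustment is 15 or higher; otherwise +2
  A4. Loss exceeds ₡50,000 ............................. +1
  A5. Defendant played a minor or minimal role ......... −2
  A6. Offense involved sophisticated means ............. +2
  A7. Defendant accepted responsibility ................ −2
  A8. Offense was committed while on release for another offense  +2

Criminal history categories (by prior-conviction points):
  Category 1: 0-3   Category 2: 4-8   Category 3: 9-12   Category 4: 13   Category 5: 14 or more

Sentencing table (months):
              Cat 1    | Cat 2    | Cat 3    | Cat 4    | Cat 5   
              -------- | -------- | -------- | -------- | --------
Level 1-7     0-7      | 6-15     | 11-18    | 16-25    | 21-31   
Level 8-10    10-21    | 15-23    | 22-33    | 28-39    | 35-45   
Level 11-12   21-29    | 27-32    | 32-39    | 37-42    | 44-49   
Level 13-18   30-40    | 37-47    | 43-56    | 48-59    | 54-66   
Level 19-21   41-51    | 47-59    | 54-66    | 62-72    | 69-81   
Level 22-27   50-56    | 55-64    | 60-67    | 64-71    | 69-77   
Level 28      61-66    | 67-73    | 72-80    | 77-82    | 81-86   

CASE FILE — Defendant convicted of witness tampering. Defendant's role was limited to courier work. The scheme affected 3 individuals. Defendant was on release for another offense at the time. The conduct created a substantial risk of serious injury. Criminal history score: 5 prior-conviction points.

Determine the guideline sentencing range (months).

67-73 months

Base offense level for witness tampering: 23.
A1 applies (level before this adjustment is 23 ≥ 8, so +3): 23 + 3 = 26.
A2 does not apply.
A3 applies (level before this adjustment is 26 ≥ 15, so +5): 26 + 5 = 31.
A5 applies: 31 − 2 = 29.
A8 applies: 29 + 2 = 31.
Level 31 exceeds the maximum of 28; capped at 28.
Final offense level: 28.
Criminal history: 5 prior points → Category 2 (4-8).
Level 28 falls in the 28 band.
Grid: Level 28 × Category 2 = 67-73 months.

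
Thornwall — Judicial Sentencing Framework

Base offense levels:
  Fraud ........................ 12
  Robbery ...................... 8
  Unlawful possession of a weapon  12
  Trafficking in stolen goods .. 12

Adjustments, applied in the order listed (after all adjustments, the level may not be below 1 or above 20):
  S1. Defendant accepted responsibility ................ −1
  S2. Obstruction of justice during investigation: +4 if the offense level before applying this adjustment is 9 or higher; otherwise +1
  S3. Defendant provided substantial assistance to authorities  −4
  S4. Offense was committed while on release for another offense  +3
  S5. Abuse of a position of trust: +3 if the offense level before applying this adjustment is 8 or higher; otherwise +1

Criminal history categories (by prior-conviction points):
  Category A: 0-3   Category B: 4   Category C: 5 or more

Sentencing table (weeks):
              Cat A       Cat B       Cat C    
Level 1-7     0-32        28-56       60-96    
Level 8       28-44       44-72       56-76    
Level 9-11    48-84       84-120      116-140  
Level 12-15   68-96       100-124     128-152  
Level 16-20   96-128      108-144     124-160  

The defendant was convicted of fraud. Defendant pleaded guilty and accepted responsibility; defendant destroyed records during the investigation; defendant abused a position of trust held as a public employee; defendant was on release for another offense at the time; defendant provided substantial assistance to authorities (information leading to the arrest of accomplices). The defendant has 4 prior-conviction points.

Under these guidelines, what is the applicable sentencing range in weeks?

108-144 weeks

Base offense level for fraud: 12.
S1 applies: 12 − 1 = 11.
S2 applies (level before this adjustment is 11 ≥ 9, so +4): 11 + 4 = 15.
S3 applies: 15 − 4 = 11.
S4 applies: 11 + 3 = 14.
S5 applies (level before this adjustment is 14 ≥ 8, so +3): 14 + 3 = 17.
Final offense level: 17.
Criminal history: 4 prior points → Category B (4).
Level 17 falls in the 16-20 band.
Grid: Level 16-20 × Category B = 108-144 weeks.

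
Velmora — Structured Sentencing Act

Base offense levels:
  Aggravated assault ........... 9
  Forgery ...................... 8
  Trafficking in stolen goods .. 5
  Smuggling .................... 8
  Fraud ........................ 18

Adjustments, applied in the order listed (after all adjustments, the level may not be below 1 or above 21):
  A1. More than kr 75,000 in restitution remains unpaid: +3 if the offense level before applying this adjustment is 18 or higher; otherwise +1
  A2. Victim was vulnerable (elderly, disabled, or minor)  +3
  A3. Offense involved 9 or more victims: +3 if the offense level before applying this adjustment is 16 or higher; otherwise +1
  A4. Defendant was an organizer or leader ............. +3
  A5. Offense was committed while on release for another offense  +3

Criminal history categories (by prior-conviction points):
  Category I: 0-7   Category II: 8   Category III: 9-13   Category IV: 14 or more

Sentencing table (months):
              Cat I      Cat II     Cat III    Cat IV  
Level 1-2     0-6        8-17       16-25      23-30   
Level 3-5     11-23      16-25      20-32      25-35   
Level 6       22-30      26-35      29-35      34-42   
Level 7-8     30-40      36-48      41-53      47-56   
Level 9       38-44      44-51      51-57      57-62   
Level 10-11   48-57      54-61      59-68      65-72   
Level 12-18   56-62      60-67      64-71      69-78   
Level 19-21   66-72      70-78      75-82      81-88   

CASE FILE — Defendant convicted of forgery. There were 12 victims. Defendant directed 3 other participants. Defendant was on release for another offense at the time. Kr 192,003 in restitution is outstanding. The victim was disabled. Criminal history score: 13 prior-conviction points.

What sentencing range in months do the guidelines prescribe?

Base offense level for forgery: 8.
A1 applies (level before this adjustment is 8 < 18, so +1): 8 + 1 = 9.
A2 applies: 9 + 3 = 12.
A3 applies (level before this adjustment is 12 < 16, so +1): 12 + 1 = 13.
A4 applies: 13 + 3 = 16.
A5 applies: 16 + 3 = 19.
Final offense level: 19.
Criminal history: 13 prior points → Category III (9-13).
Level 19 falls in the 19-21 band.
Grid: Level 19-21 × Category III = 75-82 months.

75-82 months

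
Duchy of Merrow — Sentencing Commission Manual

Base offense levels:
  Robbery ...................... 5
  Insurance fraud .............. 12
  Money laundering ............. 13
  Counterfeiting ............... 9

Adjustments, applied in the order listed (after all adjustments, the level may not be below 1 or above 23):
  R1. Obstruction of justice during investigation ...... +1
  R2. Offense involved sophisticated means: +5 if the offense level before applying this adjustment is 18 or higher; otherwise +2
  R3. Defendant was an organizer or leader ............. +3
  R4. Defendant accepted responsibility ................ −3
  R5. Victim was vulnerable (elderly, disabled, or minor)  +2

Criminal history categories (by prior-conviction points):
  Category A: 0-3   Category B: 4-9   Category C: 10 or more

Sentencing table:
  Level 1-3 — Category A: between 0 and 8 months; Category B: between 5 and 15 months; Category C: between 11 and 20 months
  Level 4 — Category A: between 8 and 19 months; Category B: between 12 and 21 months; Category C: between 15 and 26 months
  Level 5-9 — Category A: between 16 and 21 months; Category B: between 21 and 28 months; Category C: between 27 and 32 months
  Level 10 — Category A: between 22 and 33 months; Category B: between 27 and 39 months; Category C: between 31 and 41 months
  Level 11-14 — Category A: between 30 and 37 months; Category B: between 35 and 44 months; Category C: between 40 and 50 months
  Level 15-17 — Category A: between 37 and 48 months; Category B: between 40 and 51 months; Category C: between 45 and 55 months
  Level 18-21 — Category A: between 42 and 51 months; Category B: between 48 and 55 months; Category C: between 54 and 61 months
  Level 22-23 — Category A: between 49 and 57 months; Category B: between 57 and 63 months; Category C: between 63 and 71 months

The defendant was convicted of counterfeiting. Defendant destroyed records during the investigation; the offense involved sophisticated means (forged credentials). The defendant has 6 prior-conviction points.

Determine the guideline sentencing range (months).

35-44 months

Base offense level for counterfeiting: 9.
R1 applies: 9 + 1 = 10.
R2 applies (level before this adjustment is 10 < 18, so +2): 10 + 2 = 12.
R3 does not apply.
Final offense level: 12.
Criminal history: 6 prior points → Category B (4-9).
Level 12 falls in the 11-14 band.
Grid: Level 11-14 × Category B = 35-44 months.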